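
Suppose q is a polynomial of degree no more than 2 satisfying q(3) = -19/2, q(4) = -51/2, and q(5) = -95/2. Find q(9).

Write q(n) = an^2 + bn + c. Substituting each data point gives a linear system:
  9a + 3b + c = -19/2
  16a + 4b + c = -51/2
  25a + 5b + c = -95/2
Solving the system yields a = -3, b = 5, c = 5/2.
So q(n) = -3n² + 5n + 5/2.
Then q(9) = -391/2.

-391/2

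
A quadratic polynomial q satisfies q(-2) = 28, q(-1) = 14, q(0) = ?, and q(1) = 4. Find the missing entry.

On equispaced nodes a degree-2 polynomial has vanishing third forward difference, so
  - q(-2) + 3·q(-1) - 3·q(0) + q(1) = 0.
Substituting the known values and solving for q(0):
  -3·q(0) = -18
  q(0) = 6.

6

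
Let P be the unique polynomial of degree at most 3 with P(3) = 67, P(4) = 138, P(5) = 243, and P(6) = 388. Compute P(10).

Write P(t) = at^3 + bt^2 + ct + d. Substituting each data point gives a linear system:
  27a + 9b + 3c + d = 67
  64a + 16b + 4c + d = 138
  125a + 25b + 5c + d = 243
  216a + 36b + 6c + d = 388
Solving the system yields a = 1, b = 5, c = -1, d = -2.
So P(t) = t^3 + 5t^2 - t - 2.
Then P(10) = 1488.

1488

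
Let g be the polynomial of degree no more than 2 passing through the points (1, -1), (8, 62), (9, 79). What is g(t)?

g(t) = t^2 - 2

Write g(t) = at^2 + bt + c. Substituting each data point gives a linear system:
  a + b + c = -1
  64a + 8b + c = 62
  81a + 9b + c = 79
Solving the system yields a = 1, b = 0, c = -2.
So g(t) = t^2 - 2.
Check: g(9) = 79. ✓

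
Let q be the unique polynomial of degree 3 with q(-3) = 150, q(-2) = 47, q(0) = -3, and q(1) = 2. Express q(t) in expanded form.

Write q(t) = at^3 + bt^2 + ct + d. Substituting each data point gives a linear system:
  -27a + 9b - 3c + d = 150
  -8a + 4b - 2c + d = 47
  d = -3
  a + b + c + d = 2
Solving the system yields a = -4, b = 6, c = 3, d = -3.
So q(t) = -4t^3 + 6t^2 + 3t - 3.
Check: q(0) = -3. ✓

q(t) = -4t^3 + 6t^2 + 3t - 3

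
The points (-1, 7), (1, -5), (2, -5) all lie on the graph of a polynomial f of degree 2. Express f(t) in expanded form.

Using the Lagrange interpolation formula with nodes -1, 1, 2:
  L_0(t) = (t - 1)(t - 2) / 6
  L_1(t) = (t + 1)(t - 2) / -2
  L_2(t) = (t + 1)(t - 1) / 3
Then f(t) = 7·L_0(t) - 5·L_1(t) - 5·L_2(t).
Expanding and collecting terms gives f(t) = 2t^2 - 6t - 1.
Check: f(1) = -5. ✓

f(t) = 2t^2 - 6t - 1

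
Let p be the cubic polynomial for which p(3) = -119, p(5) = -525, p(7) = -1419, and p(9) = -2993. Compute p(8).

-2109

Write p(s) = as^3 + bs^2 + cs + d. Substituting each data point gives a linear system:
  27a + 9b + 3c + d = -119
  125a + 25b + 5c + d = -525
  343a + 49b + 7c + d = -1419
  729a + 81b + 9c + d = -2993
Solving the system yields a = -4, b = -1, c = 1, d = -5.
So p(s) = -4s^3 - s^2 + s - 5.
Then p(8) = -2109.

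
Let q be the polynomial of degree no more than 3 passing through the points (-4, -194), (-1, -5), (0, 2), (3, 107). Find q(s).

Write q(s) = as^3 + bs^2 + cs + d. Substituting each data point gives a linear system:
  -64a + 16b - 4c + d = -194
  -a + b - c + d = -5
  d = 2
  27a + 9b + 3c + d = 107
Solving the system yields a = 3, b = 1, c = 5, d = 2.
So q(s) = 3s³ + s² + 5s + 2.
Check: q(-4) = -194. ✓

q(s) = 3s^3 + s^2 + 5s + 2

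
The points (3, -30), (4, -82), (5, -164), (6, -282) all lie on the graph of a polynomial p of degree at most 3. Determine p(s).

p(s) = -s^3 - 3s^2 + 6s + 6

Write p(s) = as^3 + bs^2 + cs + d. Substituting each data point gives a linear system:
  27a + 9b + 3c + d = -30
  64a + 16b + 4c + d = -82
  125a + 25b + 5c + d = -164
  216a + 36b + 6c + d = -282
Solving the system yields a = -1, b = -3, c = 6, d = 6.
So p(s) = -s^3 - 3s^2 + 6s + 6.
Check: p(5) = -164. ✓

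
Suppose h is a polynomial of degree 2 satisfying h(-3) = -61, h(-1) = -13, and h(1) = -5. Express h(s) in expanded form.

Write h(s) = as^2 + bs + c. Substituting each data point gives a linear system:
  9a - 3b + c = -61
  a - b + c = -13
  a + b + c = -5
Solving the system yields a = -5, b = 4, c = -4.
So h(s) = -5s^2 + 4s - 4.
Check: h(1) = -5. ✓

h(s) = -5s^2 + 4s - 4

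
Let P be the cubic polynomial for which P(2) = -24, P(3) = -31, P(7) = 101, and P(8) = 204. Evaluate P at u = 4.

-28

Write P(u) = au^3 + bu^2 + cu + d. Substituting each data point gives a linear system:
  8a + 4b + 2c + d = -24
  27a + 9b + 3c + d = -31
  343a + 49b + 7c + d = 101
  512a + 64b + 8c + d = 204
Solving the system yields a = 1, b = -4, c = -6, d = -4.
So P(u) = u³ - 4u² - 6u - 4.
Then P(4) = -28.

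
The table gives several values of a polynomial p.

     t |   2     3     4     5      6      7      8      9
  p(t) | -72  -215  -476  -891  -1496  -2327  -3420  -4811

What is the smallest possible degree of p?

3

Forward differences of the values at t = 2, 3, 4, 5, 6, 7, 8, 9:
  p  : -72  -215  -476  -891  -1496  -2327  -3420  -4811
  Δ  : -143  -261  -415  -605  -831  -1093  -1391
  Δ^2: -118  -154  -190  -226  -262  -298
  Δ^3: -36  -36  -36  -36  -36
  Δ^4: 0  0  0  0
  Δ^5: 0  0  0
  Δ^6: 0  0
  Δ^7: 0
The third differences are constant (-36) and nonzero, while all higher differences vanish, so the minimal degree is 3.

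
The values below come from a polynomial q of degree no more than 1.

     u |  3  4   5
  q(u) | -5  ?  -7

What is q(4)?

On equispaced nodes a degree-1 polynomial has vanishing second forward difference, so
  q(3) - 2·q(4) + q(5) = 0.
Substituting the known values and solving for q(4):
  -2·q(4) = 12
  q(4) = -6.

-6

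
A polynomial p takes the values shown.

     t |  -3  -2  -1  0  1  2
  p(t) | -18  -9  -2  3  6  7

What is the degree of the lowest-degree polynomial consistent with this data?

2

Forward differences of the values at t = -3, -2, -1, 0, 1, 2:
  p  : -18  -9  -2  3  6  7
  Δ  : 9  7  5  3  1
  Δ^2: -2  -2  -2  -2
  Δ^3: 0  0  0
  Δ^4: 0  0
  Δ^5: 0
The second differences are constant (-2) and nonzero, while all higher differences vanish, so the minimal degree is 2.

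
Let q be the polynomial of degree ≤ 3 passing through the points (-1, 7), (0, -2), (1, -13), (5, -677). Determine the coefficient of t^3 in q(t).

Write q(t) = at^3 + bt^2 + ct + d. Substituting each data point gives a linear system:
  -a + b - c + d = 7
  d = -2
  a + b + c + d = -13
  125a + 25b + 5c + d = -677
Solving the system yields a = -5, b = -1, c = -5, d = -2.
So q(t) = -5t³ - t² - 5t - 2.
The leading coefficient is -5.

-5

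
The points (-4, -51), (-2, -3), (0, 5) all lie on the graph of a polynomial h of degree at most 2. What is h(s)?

Write h(s) = as^2 + bs + c. Substituting each data point gives a linear system:
  16a - 4b + c = -51
  4a - 2b + c = -3
  c = 5
Solving the system yields a = -5, b = -6, c = 5.
So h(s) = -5s² - 6s + 5.
Check: h(-2) = -3. ✓

h(s) = -5s^2 - 6s + 5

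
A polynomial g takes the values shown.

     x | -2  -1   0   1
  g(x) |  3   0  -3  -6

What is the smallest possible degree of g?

1

Forward differences of the values at x = -2, -1, 0, 1:
  g  : 3  0  -3  -6
  Δ  : -3  -3  -3
  Δ^2: 0  0
  Δ^3: 0
The first differences are constant (-3) and nonzero, while all higher differences vanish, so the minimal degree is 1.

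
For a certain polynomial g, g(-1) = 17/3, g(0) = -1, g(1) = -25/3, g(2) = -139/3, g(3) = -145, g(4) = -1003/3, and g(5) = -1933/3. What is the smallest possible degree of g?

3

Forward differences of the values at u = -1, 0, 1, 2, 3, 4, 5:
  g  : 17/3  -1  -25/3  -139/3  -145  -1003/3  -1933/3
  Δ  : -20/3  -22/3  -38  -296/3  -568/3  -310
  Δ^2: -2/3  -92/3  -182/3  -272/3  -362/3
  Δ^3: -30  -30  -30  -30
  Δ^4: 0  0  0
  Δ^5: 0  0
  Δ^6: 0
The third differences are constant (-30) and nonzero, while all higher differences vanish, so the minimal degree is 3.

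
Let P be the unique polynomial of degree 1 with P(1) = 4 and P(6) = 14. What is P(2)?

Write P(x) = ax + b. Substituting each data point gives a linear system:
  a + b = 4
  6a + b = 14
Solving the system yields a = 2, b = 2.
So P(x) = 2x + 2.
Then P(2) = 6.

6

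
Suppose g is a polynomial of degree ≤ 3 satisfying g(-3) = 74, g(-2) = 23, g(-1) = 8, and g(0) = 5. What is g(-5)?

380

Using the Lagrange interpolation formula with nodes -3, -2, -1, 0:
  L_0(t) = (t + 2)(t + 1)t / -6
  L_1(t) = (t + 3)(t + 1)t / 2
  L_2(t) = (t + 3)(t + 2)t / -2
  L_3(t) = (t + 3)(t + 2)(t + 1) / 6
Then g(t) = 74·L_0(t) + 23·L_1(t) + 8·L_2(t) + 5·L_3(t).
Expanding and collecting terms gives g(t) = -4t^3 - 6t^2 - 5t + 5.
Evaluating at t = -5: g(-5) = 380.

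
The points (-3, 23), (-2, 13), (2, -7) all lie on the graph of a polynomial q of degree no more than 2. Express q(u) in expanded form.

Write q(u) = au^2 + bu + c. Substituting each data point gives a linear system:
  9a - 3b + c = 23
  4a - 2b + c = 13
  4a + 2b + c = -7
Solving the system yields a = 1, b = -5, c = -1.
So q(u) = u^2 - 5u - 1.
Check: q(-3) = 23. ✓

q(u) = u^2 - 5u - 1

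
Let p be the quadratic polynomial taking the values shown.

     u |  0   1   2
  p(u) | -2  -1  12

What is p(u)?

Write p(u) = au^2 + bu + c. Substituting each data point gives a linear system:
  c = -2
  a + b + c = -1
  4a + 2b + c = 12
Solving the system yields a = 6, b = -5, c = -2.
So p(u) = 6u^2 - 5u - 2.
Check: p(0) = -2. ✓

p(u) = 6u^2 - 5u - 2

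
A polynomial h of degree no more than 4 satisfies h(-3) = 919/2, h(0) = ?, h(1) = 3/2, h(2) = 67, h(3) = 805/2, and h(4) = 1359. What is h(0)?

The 5 known points determine the degree-4 polynomial uniquely.
Write h(u) = au^4 + bu^3 + cu^2 + du + e. Substituting each data point gives a linear system:
  81a - 27b + 9c - 3d + e = 919/2
  a + b + c + d + e = 3/2
  16a + 8b + 4c + 2d + e = 67
  81a + 27b + 9c + 3d + e = 805/2
  256a + 64b + 16c + 4d + e = 1359
Solving the system yields a = 6, b = -3/2, c = -6, d = 4, e = -1.
So h(u) = 6u^4 - (3/2)u^3 - 6u^2 + 4u - 1.
Then h(0) = -1.

-1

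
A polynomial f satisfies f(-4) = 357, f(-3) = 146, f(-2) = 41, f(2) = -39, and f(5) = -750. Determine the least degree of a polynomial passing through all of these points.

3

Divided differences on the nodes -4, -3, -2, 2, 5:
  order 0: 357  146  41  -39  -750
  order 1: -211  -105  -20  -237
  order 2: 53  17  -31
  order 3: -6  -6
  order 4: 0
The order-3 divided differences are all -6 (nonzero) and every higher order vanishes, so the data lies on a polynomial of degree exactly 3.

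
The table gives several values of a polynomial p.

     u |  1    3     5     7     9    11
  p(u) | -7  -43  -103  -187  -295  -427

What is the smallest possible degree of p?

Forward differences of the values at u = 1, 3, 5, 7, 9, 11:
  p  : -7  -43  -103  -187  -295  -427
  Δ  : -36  -60  -84  -108  -132
  Δ^2: -24  -24  -24  -24
  Δ^3: 0  0  0
  Δ^4: 0  0
  Δ^5: 0
The second differences are constant (-24) and nonzero, while all higher differences vanish, so the minimal degree is 2.

2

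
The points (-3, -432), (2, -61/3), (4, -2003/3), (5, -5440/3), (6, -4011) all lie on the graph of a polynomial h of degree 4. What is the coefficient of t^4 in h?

Write h(t) = at^4 + bt^3 + ct^2 + dt + e. Substituting each data point gives a linear system:
  81a - 27b + 9c - 3d + e = -432
  16a + 8b + 4c + 2d + e = -61/3
  256a + 64b + 16c + 4d + e = -2003/3
  625a + 125b + 25c + 5d + e = -5440/3
  1296a + 216b + 36c + 6d + e = -4011
Solving the system yields a = -4, b = 5, c = 3, d = -5/3, e = -5.
So h(t) = -4t^4 + 5t^3 + 3t^2 - (5/3)t - 5.
The leading coefficient is -4.

-4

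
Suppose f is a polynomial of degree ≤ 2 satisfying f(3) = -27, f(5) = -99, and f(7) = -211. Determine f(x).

f(x) = -5x^2 + 4x + 6

Using the Lagrange interpolation formula with nodes 3, 5, 7:
  L_0(x) = (x - 5)(x - 7) / 8
  L_1(x) = (x - 3)(x - 7) / -4
  L_2(x) = (x - 3)(x - 5) / 8
Then f(x) = -27·L_0(x) - 99·L_1(x) - 211·L_2(x).
Expanding and collecting terms gives f(x) = -5x^2 + 4x + 6.
Check: f(3) = -27. ✓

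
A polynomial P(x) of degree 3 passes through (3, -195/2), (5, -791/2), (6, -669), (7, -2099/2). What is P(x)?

P(x) = -3x^3 + (1/2)x^2 - 6x - 3

Write P(x) = ax^3 + bx^2 + cx + d. Substituting each data point gives a linear system:
  27a + 9b + 3c + d = -195/2
  125a + 25b + 5c + d = -791/2
  216a + 36b + 6c + d = -669
  343a + 49b + 7c + d = -2099/2
Solving the system yields a = -3, b = 1/2, c = -6, d = -3.
So P(x) = -3x^3 + (1/2)x^2 - 6x - 3.
Check: P(7) = -2099/2. ✓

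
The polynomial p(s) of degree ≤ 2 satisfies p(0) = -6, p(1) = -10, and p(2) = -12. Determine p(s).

Using the Lagrange interpolation formula with nodes 0, 1, 2:
  L_0(s) = (s - 1)(s - 2) / 2
  L_1(s) = s(s - 2) / -1
  L_2(s) = s(s - 1) / 2
Then p(s) = -6·L_0(s) - 10·L_1(s) - 12·L_2(s).
Expanding and collecting terms gives p(s) = s² - 5s - 6.
Check: p(2) = -12. ✓

p(s) = s^2 - 5s - 6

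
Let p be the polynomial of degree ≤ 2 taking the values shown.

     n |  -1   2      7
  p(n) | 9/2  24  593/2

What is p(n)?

p(n) = 6n^2 + (1/2)n - 1

Using the Lagrange interpolation formula with nodes -1, 2, 7:
  L_0(n) = (n - 2)(n - 7) / 24
  L_1(n) = (n + 1)(n - 7) / -15
  L_2(n) = (n + 1)(n - 2) / 40
Then p(n) = 9/2·L_0(n) + 24·L_1(n) + 593/2·L_2(n).
Expanding and collecting terms gives p(n) = 6n² + (1/2)n - 1.
Check: p(2) = 24. ✓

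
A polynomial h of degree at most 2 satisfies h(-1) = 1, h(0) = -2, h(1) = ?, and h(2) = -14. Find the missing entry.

-7

The 3 known points determine the degree-2 polynomial uniquely.
Write h(n) = an^2 + bn + c. Substituting each data point gives a linear system:
  a - b + c = 1
  c = -2
  4a + 2b + c = -14
Solving the system yields a = -1, b = -4, c = -2.
So h(n) = -n^2 - 4n - 2.
Then h(1) = -7.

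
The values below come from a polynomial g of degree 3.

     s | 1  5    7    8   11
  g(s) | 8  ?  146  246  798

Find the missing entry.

36

The 4 known points determine the degree-3 polynomial uniquely.
Write g(s) = as^3 + bs^2 + cs + d. Substituting each data point gives a linear system:
  a + b + c + d = 8
  343a + 49b + 7c + d = 146
  512a + 64b + 8c + d = 246
  1331a + 121b + 11c + d = 798
Solving the system yields a = 1, b = -5, c = 6, d = 6.
So g(s) = s^3 - 5s^2 + 6s + 6.
Then g(5) = 36.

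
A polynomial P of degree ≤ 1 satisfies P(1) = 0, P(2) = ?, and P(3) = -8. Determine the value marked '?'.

The 2 known points determine the degree-1 polynomial uniquely.
Write P(u) = au + b. Substituting each data point gives a linear system:
  a + b = 0
  3a + b = -8
Solving the system yields a = -4, b = 4.
So P(u) = -4u + 4.
Then P(2) = -4.

-4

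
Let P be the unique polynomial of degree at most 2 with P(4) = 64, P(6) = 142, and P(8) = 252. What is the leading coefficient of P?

Write P(n) = an^2 + bn + c. Substituting each data point gives a linear system:
  16a + 4b + c = 64
  36a + 6b + c = 142
  64a + 8b + c = 252
Solving the system yields a = 4, b = -1, c = 4.
So P(n) = 4n^2 - n + 4.
The leading coefficient is 4.

4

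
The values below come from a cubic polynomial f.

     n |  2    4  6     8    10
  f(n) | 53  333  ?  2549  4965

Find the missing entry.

1085

On equispaced nodes a degree-3 polynomial has vanishing fourth forward difference, so
  f(2) - 4·f(4) + 6·f(6) - 4·f(8) + f(10) = 0.
Substituting the known values and solving for f(6):
  6·f(6) = 6510
  f(6) = 1085.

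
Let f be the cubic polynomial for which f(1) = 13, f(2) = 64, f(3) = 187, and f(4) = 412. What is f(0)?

Using the Lagrange interpolation formula with nodes 1, 2, 3, 4:
  L_0(u) = (u - 2)(u - 3)(u - 4) / -6
  L_1(u) = (u - 1)(u - 3)(u - 4) / 2
  L_2(u) = (u - 1)(u - 2)(u - 4) / -2
  L_3(u) = (u - 1)(u - 2)(u - 3) / 6
Then f(u) = 13·L_0(u) + 64·L_1(u) + 187·L_2(u) + 412·L_3(u).
Expanding and collecting terms gives f(u) = 5u³ + 6u² - 2u + 4.
Evaluating at u = 0: f(0) = 4.

4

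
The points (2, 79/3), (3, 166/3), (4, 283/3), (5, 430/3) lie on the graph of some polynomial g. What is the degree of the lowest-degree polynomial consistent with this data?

Forward differences of the values at x = 2, 3, 4, 5:
  g  : 79/3  166/3  283/3  430/3
  Δ  : 29  39  49
  Δ^2: 10  10
  Δ^3: 0
The second differences are constant (10) and nonzero, while all higher differences vanish, so the minimal degree is 2.

2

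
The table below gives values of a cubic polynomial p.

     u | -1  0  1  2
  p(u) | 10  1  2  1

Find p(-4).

Forward differences of the values at u = -1, 0, 1, 2:
  p  : 10  1  2  1
  Δ  : -9  1  -1
  Δ^2: 10  -2
  Δ^3: -12
The third differences are constant, confirming degree 3.
Interpolating (Newton forward form) and evaluating at u = -4 gives p(-4) = 217.

217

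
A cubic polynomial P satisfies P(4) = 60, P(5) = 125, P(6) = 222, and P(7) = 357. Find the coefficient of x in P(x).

Write P(x) = ax^3 + bx^2 + cx + d. Substituting each data point gives a linear system:
  64a + 16b + 4c + d = 60
  125a + 25b + 5c + d = 125
  216a + 36b + 6c + d = 222
  343a + 49b + 7c + d = 357
Solving the system yields a = 1, b = 1, c = -5, d = 0.
So P(x) = x^3 + x^2 - 5x.
The coefficient of x is -5.

-5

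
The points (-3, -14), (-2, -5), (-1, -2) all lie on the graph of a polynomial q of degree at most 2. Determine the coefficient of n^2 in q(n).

Write q(n) = an^2 + bn + c. Substituting each data point gives a linear system:
  9a - 3b + c = -14
  4a - 2b + c = -5
  a - b + c = -2
Solving the system yields a = -3, b = -6, c = -5.
So q(n) = -3n^2 - 6n - 5.
The leading coefficient is -3.

-3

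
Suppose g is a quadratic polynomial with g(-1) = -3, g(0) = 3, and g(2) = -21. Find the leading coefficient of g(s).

-6

Write g(s) = as^2 + bs + c. Substituting each data point gives a linear system:
  a - b + c = -3
  c = 3
  4a + 2b + c = -21
Solving the system yields a = -6, b = 0, c = 3.
So g(s) = -6s^2 + 3.
The leading coefficient is -6.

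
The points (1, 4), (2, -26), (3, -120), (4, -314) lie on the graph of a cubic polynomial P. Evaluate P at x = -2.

70

Forward differences of the values at x = 1, 2, 3, 4:
  P  : 4  -26  -120  -314
  Δ  : -30  -94  -194
  Δ^2: -64  -100
  Δ^3: -36
The third differences are constant, confirming degree 3.
Interpolating (Newton forward form) and evaluating at x = -2 gives P(-2) = 70.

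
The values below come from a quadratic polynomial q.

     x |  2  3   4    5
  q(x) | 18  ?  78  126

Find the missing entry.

The 3 known points determine the degree-2 polynomial uniquely.
Write q(x) = ax^2 + bx + c. Substituting each data point gives a linear system:
  4a + 2b + c = 18
  16a + 4b + c = 78
  25a + 5b + c = 126
Solving the system yields a = 6, b = -6, c = 6.
So q(x) = 6x² - 6x + 6.
Then q(3) = 42.

42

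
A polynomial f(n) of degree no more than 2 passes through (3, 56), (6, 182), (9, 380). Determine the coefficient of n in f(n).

Write f(n) = an^2 + bn + c. Substituting each data point gives a linear system:
  9a + 3b + c = 56
  36a + 6b + c = 182
  81a + 9b + c = 380
Solving the system yields a = 4, b = 6, c = 2.
So f(n) = 4n² + 6n + 2.
The coefficient of n is 6.

6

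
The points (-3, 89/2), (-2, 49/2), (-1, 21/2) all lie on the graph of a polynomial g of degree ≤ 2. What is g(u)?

Write g(u) = au^2 + bu + c. Substituting each data point gives a linear system:
  9a - 3b + c = 89/2
  4a - 2b + c = 49/2
  a - b + c = 21/2
Solving the system yields a = 3, b = -5, c = 5/2.
So g(u) = 3u² - 5u + 5/2.
Check: g(-3) = 89/2. ✓

g(u) = 3u^2 - 5u + 5/2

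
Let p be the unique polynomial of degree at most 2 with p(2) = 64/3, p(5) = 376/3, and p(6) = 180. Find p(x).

Write p(x) = ax^2 + bx + c. Substituting each data point gives a linear system:
  4a + 2b + c = 64/3
  25a + 5b + c = 376/3
  36a + 6b + c = 180
Solving the system yields a = 5, b = -1/3, c = 2.
So p(x) = 5x^2 - (1/3)x + 2.
Check: p(6) = 180. ✓

p(x) = 5x^2 - (1/3)x + 2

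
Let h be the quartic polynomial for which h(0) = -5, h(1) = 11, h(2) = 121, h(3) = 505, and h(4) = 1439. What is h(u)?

h(u) = 4u^4 + 6u^3 + u^2 + 5u - 5

Write h(u) = au^4 + bu^3 + cu^2 + du + e. Substituting each data point gives a linear system:
  e = -5
  a + b + c + d + e = 11
  16a + 8b + 4c + 2d + e = 121
  81a + 27b + 9c + 3d + e = 505
  256a + 64b + 16c + 4d + e = 1439
Solving the system yields a = 4, b = 6, c = 1, d = 5, e = -5.
So h(u) = 4u⁴ + 6u³ + u² + 5u - 5.
Check: h(0) = -5. ✓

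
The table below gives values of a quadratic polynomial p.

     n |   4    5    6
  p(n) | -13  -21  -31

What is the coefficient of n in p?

1

Write p(n) = an^2 + bn + c. Substituting each data point gives a linear system:
  16a + 4b + c = -13
  25a + 5b + c = -21
  36a + 6b + c = -31
Solving the system yields a = -1, b = 1, c = -1.
So p(n) = -n² + n - 1.
The coefficient of n is 1.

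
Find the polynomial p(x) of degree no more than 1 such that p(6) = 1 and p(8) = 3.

Using the Lagrange interpolation formula with nodes 6, 8:
  L_0(x) = (x - 8) / -2
  L_1(x) = (x - 6) / 2
Then p(x) = 1·L_0(x) + 3·L_1(x).
Expanding and collecting terms gives p(x) = x - 5.
Check: p(6) = 1. ✓

p(x) = x - 5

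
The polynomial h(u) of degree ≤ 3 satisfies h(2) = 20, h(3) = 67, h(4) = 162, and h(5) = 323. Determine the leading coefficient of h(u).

3

Write h(u) = au^3 + bu^2 + cu + d. Substituting each data point gives a linear system:
  8a + 4b + 2c + d = 20
  27a + 9b + 3c + d = 67
  64a + 16b + 4c + d = 162
  125a + 25b + 5c + d = 323
Solving the system yields a = 3, b = -3, c = 5, d = -2.
So h(u) = 3u^3 - 3u^2 + 5u - 2.
The leading coefficient is 3.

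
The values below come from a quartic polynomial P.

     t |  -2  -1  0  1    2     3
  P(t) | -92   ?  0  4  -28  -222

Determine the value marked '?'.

The 5 known points determine the degree-4 polynomial uniquely.
Write P(t) = at^4 + bt^3 + ct^2 + dt + e. Substituting each data point gives a linear system:
  16a - 8b + 4c - 2d + e = -92
  e = 0
  a + b + c + d + e = 4
  16a + 8b + 4c + 2d + e = -28
  81a + 27b + 9c + 3d + e = -222
Solving the system yields a = -4, b = 3, c = 1, d = 4, e = 0.
So P(t) = -4t^4 + 3t^3 + t^2 + 4t.
Then P(-1) = -10.

-10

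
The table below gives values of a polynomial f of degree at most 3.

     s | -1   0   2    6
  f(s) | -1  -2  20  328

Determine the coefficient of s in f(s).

Write f(s) = as^3 + bs^2 + cs + d. Substituting each data point gives a linear system:
  -a + b - c + d = -1
  d = -2
  8a + 4b + 2c + d = 20
  216a + 36b + 6c + d = 328
Solving the system yields a = 1, b = 3, c = 1, d = -2.
So f(s) = s^3 + 3s^2 + s - 2.
The coefficient of s is 1.

1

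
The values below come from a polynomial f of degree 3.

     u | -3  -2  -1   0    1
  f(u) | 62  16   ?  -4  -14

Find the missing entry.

On equispaced nodes a degree-3 polynomial has vanishing fourth forward difference, so
  f(-3) - 4·f(-2) + 6·f(-1) - 4·f(0) + f(1) = 0.
Substituting the known values and solving for f(-1):
  6·f(-1) = 0
  f(-1) = 0.

0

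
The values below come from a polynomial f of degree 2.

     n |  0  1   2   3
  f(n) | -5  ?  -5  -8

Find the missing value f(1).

On equispaced nodes a degree-2 polynomial has vanishing third forward difference, so
  - f(0) + 3·f(1) - 3·f(2) + f(3) = 0.
Substituting the known values and solving for f(1):
  3·f(1) = -12
  f(1) = -4.

-4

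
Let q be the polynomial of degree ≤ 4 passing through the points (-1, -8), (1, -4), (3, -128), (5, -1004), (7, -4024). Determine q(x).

q(x) = -2x^4 + 3x^3 - 5x^2 - x + 1

Using the Lagrange interpolation formula with nodes -1, 1, 3, 5, 7:
  L_0(x) = (x - 1)(x - 3)(x - 5)(x - 7) / 384
  L_1(x) = (x + 1)(x - 3)(x - 5)(x - 7) / -96
  L_2(x) = (x + 1)(x - 1)(x - 5)(x - 7) / 64
  L_3(x) = (x + 1)(x - 1)(x - 3)(x - 7) / -96
  L_4(x) = (x + 1)(x - 1)(x - 3)(x - 5) / 384
Then q(x) = -8·L_0(x) - 4·L_1(x) - 128·L_2(x) - 1004·L_3(x) - 4024·L_4(x).
Expanding and collecting terms gives q(x) = -2x⁴ + 3x³ - 5x² - x + 1.
Check: q(7) = -4024. ✓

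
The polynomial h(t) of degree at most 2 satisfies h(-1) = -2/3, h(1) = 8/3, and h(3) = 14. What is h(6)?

Forward differences of the values at t = -1, 1, 3:
  h  : -2/3  8/3  14
  Δ  : 10/3  34/3
  Δ^2: 8
The second differences are constant, confirming degree 2.
Interpolating (Newton forward form) and evaluating at t = 6 gives h(6) = 46.

46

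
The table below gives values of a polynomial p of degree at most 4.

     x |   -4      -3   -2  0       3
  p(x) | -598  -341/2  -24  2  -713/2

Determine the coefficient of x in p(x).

Write p(x) = ax^4 + bx^3 + cx^2 + dx + e. Substituting each data point gives a linear system:
  256a - 64b + 16c - 4d + e = -598
  81a - 27b + 9c - 3d + e = -341/2
  16a - 8b + 4c - 2d + e = -24
  e = 2
  81a + 27b + 9c + 3d + e = -713/2
Solving the system yields a = -3, b = -3, c = -5/2, d = -4, e = 2.
So p(x) = -3x⁴ - 3x³ - (5/2)x² - 4x + 2.
The coefficient of x is -4.

-4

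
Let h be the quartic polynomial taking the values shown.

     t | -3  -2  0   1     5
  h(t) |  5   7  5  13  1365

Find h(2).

75

Using the Lagrange interpolation formula with nodes -3, -2, 0, 1, 5:
  L_0(t) = (t + 2)t(t - 1)(t - 5) / 96
  L_1(t) = (t + 3)t(t - 1)(t - 5) / -42
  L_2(t) = (t + 3)(t + 2)(t - 1)(t - 5) / 30
  L_3(t) = (t + 3)(t + 2)t(t - 5) / -48
  L_4(t) = (t + 3)(t + 2)t(t - 1) / 1120
Then h(t) = 5·L_0(t) + 7·L_1(t) + 5·L_2(t) + 13·L_3(t) + 1365·L_4(t).
Expanding and collecting terms gives h(t) = t^4 + 5t^3 + 5t^2 - 3t + 5.
Evaluating at t = 2: h(2) = 75.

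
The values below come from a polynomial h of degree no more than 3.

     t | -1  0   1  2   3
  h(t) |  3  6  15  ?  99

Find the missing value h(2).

On equispaced nodes a degree-3 polynomial has vanishing fourth forward difference, so
  h(-1) - 4·h(0) + 6·h(1) - 4·h(2) + h(3) = 0.
Substituting the known values and solving for h(2):
  -4·h(2) = -168
  h(2) = 42.

42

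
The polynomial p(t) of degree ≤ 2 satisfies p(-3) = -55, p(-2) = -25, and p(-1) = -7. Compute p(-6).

Forward differences of the values at t = -3, -2, -1:
  p  : -55  -25  -7
  Δ  : 30  18
  Δ^2: -12
The second differences are constant, confirming degree 2.
Interpolating (Newton forward form) and evaluating at t = -6 gives p(-6) = -217.

-217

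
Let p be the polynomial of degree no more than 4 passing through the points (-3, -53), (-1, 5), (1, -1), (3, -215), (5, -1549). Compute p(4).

-655

Forward differences of the values at n = -3, -1, 1, 3, 5:
  p  : -53  5  -1  -215  -1549
  Δ  : 58  -6  -214  -1334
  Δ^2: -64  -208  -1120
  Δ^3: -144  -912
  Δ^4: -768
The fourth differences are constant, confirming degree 4.
Interpolating (Newton forward form) and evaluating at n = 4 gives p(4) = -655.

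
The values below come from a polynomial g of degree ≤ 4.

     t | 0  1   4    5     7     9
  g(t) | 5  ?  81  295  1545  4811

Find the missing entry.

3

The 5 known points determine the degree-4 polynomial uniquely.
Write g(t) = at^4 + bt^3 + ct^2 + dt + e. Substituting each data point gives a linear system:
  e = 5
  256a + 64b + 16c + 4d + e = 81
  625a + 125b + 25c + 5d + e = 295
  2401a + 343b + 49c + 7d + e = 1545
  6561a + 729b + 81c + 9d + e = 4811
Solving the system yields a = 1, b = -2, c = -4, d = 3, e = 5.
So g(t) = t⁴ - 2t³ - 4t² + 3t + 5.
Then g(1) = 3.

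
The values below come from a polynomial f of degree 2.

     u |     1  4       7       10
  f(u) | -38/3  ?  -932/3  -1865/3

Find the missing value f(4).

-323/3

The 3 known points determine the degree-2 polynomial uniquely.
Write f(u) = au^2 + bu + c. Substituting each data point gives a linear system:
  a + b + c = -38/3
  49a + 7b + c = -932/3
  100a + 10b + c = -1865/3
Solving the system yields a = -6, b = -5/3, c = -5.
So f(u) = -6u^2 - (5/3)u - 5.
Then f(4) = -323/3.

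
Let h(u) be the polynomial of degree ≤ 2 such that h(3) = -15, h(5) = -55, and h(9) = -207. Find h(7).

-119

Using the Lagrange interpolation formula with nodes 3, 5, 9:
  L_0(u) = (u - 5)(u - 9) / 12
  L_1(u) = (u - 3)(u - 9) / -8
  L_2(u) = (u - 3)(u - 5) / 24
Then h(u) = -15·L_0(u) - 55·L_1(u) - 207·L_2(u).
Expanding and collecting terms gives h(u) = -3u² + 4u.
Evaluating at u = 7: h(7) = -119.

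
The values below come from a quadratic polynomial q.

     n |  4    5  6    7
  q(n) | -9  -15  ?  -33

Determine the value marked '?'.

The 3 known points determine the degree-2 polynomial uniquely.
Write q(n) = an^2 + bn + c. Substituting each data point gives a linear system:
  16a + 4b + c = -9
  25a + 5b + c = -15
  49a + 7b + c = -33
Solving the system yields a = -1, b = 3, c = -5.
So q(n) = -n^2 + 3n - 5.
Then q(6) = -23.

-23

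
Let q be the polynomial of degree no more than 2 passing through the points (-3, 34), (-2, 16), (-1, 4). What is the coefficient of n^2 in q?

Write q(n) = an^2 + bn + c. Substituting each data point gives a linear system:
  9a - 3b + c = 34
  4a - 2b + c = 16
  a - b + c = 4
Solving the system yields a = 3, b = -3, c = -2.
So q(n) = 3n² - 3n - 2.
The leading coefficient is 3.

3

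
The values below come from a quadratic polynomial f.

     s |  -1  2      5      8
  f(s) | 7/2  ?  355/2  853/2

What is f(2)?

73/2

On equispaced nodes a degree-2 polynomial has vanishing third forward difference, so
  - f(-1) + 3·f(2) - 3·f(5) + f(8) = 0.
Substituting the known values and solving for f(2):
  3·f(2) = 219/2
  f(2) = 73/2.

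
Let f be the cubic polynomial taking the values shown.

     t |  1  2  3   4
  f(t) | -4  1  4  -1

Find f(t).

Using the Lagrange interpolation formula with nodes 1, 2, 3, 4:
  L_0(t) = (t - 2)(t - 3)(t - 4) / -6
  L_1(t) = (t - 1)(t - 3)(t - 4) / 2
  L_2(t) = (t - 1)(t - 2)(t - 4) / -2
  L_3(t) = (t - 1)(t - 2)(t - 3) / 6
Then f(t) = -4·L_0(t) + 1·L_1(t) + 4·L_2(t) - 1·L_3(t).
Expanding and collecting terms gives f(t) = -t^3 + 5t^2 - 3t - 5.
Check: f(4) = -1. ✓

f(t) = -t^3 + 5t^2 - 3t - 5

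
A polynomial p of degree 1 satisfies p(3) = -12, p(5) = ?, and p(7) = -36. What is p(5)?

The 2 known points determine the degree-1 polynomial uniquely.
Write p(s) = as + b. Substituting each data point gives a linear system:
  3a + b = -12
  7a + b = -36
Solving the system yields a = -6, b = 6.
So p(s) = -6s + 6.
Then p(5) = -24.

-24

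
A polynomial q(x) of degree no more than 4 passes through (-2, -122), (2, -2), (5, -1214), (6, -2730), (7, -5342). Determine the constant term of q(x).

Write q(x) = ax^4 + bx^3 + cx^2 + dx + e. Substituting each data point gives a linear system:
  16a - 8b + 4c - 2d + e = -122
  16a + 8b + 4c + 2d + e = -2
  625a + 125b + 25c + 5d + e = -1214
  1296a + 216b + 36c + 6d + e = -2730
  2401a + 343b + 49c + 7d + e = -5342
Solving the system yields a = -3, b = 6, c = -5, d = 6, e = 6.
So q(x) = -3x⁴ + 6x³ - 5x² + 6x + 6.
The constant term is 6.

6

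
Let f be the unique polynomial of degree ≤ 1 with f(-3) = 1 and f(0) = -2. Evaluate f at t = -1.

-1

Write f(t) = at + b. Substituting each data point gives a linear system:
  -3a + b = 1
  b = -2
Solving the system yields a = -1, b = -2.
So f(t) = -t - 2.
Then f(-1) = -1.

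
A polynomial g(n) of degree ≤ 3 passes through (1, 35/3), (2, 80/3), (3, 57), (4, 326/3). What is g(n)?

Using the Lagrange interpolation formula with nodes 1, 2, 3, 4:
  L_0(n) = (n - 2)(n - 3)(n - 4) / -6
  L_1(n) = (n - 1)(n - 3)(n - 4) / 2
  L_2(n) = (n - 1)(n - 2)(n - 4) / -2
  L_3(n) = (n - 1)(n - 2)(n - 3) / 6
Then g(n) = 35/3·L_0(n) + 80/3·L_1(n) + 57·L_2(n) + 326/3·L_3(n).
Expanding and collecting terms gives g(n) = n^3 + (5/3)n^2 + 3n + 6.
Check: g(4) = 326/3. ✓

g(n) = n^3 + (5/3)n^2 + 3n + 6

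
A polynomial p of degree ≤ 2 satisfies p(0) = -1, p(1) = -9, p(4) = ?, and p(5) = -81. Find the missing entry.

-57

The 3 known points determine the degree-2 polynomial uniquely.
Write p(u) = au^2 + bu + c. Substituting each data point gives a linear system:
  c = -1
  a + b + c = -9
  25a + 5b + c = -81
Solving the system yields a = -2, b = -6, c = -1.
So p(u) = -2u² - 6u - 1.
Then p(4) = -57.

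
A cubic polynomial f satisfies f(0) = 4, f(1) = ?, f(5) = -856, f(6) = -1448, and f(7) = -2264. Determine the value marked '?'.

The 4 known points determine the degree-3 polynomial uniquely.
Write f(u) = au^3 + bu^2 + cu + d. Substituting each data point gives a linear system:
  d = 4
  125a + 25b + 5c + d = -856
  216a + 36b + 6c + d = -1448
  343a + 49b + 7c + d = -2264
Solving the system yields a = -6, b = -4, c = -2, d = 4.
So f(u) = -6u³ - 4u² - 2u + 4.
Then f(1) = -8.

-8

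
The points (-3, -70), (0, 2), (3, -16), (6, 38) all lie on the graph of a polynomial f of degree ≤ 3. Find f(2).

Write f(x) = ax^3 + bx^2 + cx + d. Substituting each data point gives a linear system:
  -27a + 9b - 3c + d = -70
  d = 2
  27a + 9b + 3c + d = -16
  216a + 36b + 6c + d = 38
Solving the system yields a = 1, b = -5, c = 0, d = 2.
So f(x) = x³ - 5x² + 2.
Then f(2) = -10.

-10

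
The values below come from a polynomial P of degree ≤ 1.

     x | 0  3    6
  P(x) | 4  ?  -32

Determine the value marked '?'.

The 2 known points determine the degree-1 polynomial uniquely.
Write P(x) = ax + b. Substituting each data point gives a linear system:
  b = 4
  6a + b = -32
Solving the system yields a = -6, b = 4.
So P(x) = -6x + 4.
Then P(3) = -14.

-14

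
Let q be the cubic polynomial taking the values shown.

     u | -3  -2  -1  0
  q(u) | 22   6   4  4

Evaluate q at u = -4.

64

Forward differences of the values at u = -3, -2, -1, 0:
  q  : 22  6  4  4
  Δ  : -16  -2  0
  Δ^2: 14  2
  Δ^3: -12
The third differences are constant, confirming degree 3.
Interpolating (Newton forward form) and evaluating at u = -4 gives q(-4) = 64.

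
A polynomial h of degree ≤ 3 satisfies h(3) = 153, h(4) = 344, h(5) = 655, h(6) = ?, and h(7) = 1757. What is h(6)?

The 4 known points determine the degree-3 polynomial uniquely.
Write h(x) = ax^3 + bx^2 + cx + d. Substituting each data point gives a linear system:
  27a + 9b + 3c + d = 153
  64a + 16b + 4c + d = 344
  125a + 25b + 5c + d = 655
  343a + 49b + 7c + d = 1757
Solving the system yields a = 5, b = 0, c = 6, d = 0.
So h(x) = 5x^3 + 6x.
Then h(6) = 1116.

1116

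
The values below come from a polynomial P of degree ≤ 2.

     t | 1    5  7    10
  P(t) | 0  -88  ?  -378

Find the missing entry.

The 3 known points determine the degree-2 polynomial uniquely.
Write P(t) = at^2 + bt + c. Substituting each data point gives a linear system:
  a + b + c = 0
  25a + 5b + c = -88
  100a + 10b + c = -378
Solving the system yields a = -4, b = 2, c = 2.
So P(t) = -4t^2 + 2t + 2.
Then P(7) = -180.

-180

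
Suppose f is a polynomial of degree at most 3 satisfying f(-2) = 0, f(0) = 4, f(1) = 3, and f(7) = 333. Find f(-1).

5

Using the Lagrange interpolation formula with nodes -2, 0, 1, 7:
  L_0(u) = u(u - 1)(u - 7) / -54
  L_1(u) = (u + 2)(u - 1)(u - 7) / 14
  L_2(u) = (u + 2)u(u - 7) / -18
  L_3(u) = (u + 2)u(u - 1) / 378
Then f(u) = 0·L_0(u) + 4·L_1(u) + 3·L_2(u) + 333·L_3(u).
Expanding and collecting terms gives f(u) = u³ - 2u + 4.
Evaluating at u = -1: f(-1) = 5.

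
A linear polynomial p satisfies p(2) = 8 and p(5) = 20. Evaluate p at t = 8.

Using the Lagrange interpolation formula with nodes 2, 5:
  L_0(t) = (t - 5) / -3
  L_1(t) = (t - 2) / 3
Then p(t) = 8·L_0(t) + 20·L_1(t).
Expanding and collecting terms gives p(t) = 4t.
Evaluating at t = 8: p(8) = 32.

32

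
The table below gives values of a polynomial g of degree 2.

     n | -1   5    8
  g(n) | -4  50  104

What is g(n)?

Using the Lagrange interpolation formula with nodes -1, 5, 8:
  L_0(n) = (n - 5)(n - 8) / 54
  L_1(n) = (n + 1)(n - 8) / -18
  L_2(n) = (n + 1)(n - 5) / 27
Then g(n) = -4·L_0(n) + 50·L_1(n) + 104·L_2(n).
Expanding and collecting terms gives g(n) = n^2 + 5n.
Check: g(5) = 50. ✓

g(n) = n^2 + 5n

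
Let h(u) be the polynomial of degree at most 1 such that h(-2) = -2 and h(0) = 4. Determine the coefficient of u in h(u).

Write h(u) = au + b. Substituting each data point gives a linear system:
  -2a + b = -2
  b = 4
Solving the system yields a = 3, b = 4.
So h(u) = 3u + 4.
The leading coefficient is 3.

3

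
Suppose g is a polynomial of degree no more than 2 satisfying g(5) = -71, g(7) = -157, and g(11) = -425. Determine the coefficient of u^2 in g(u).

Write g(u) = au^2 + bu + c. Substituting each data point gives a linear system:
  25a + 5b + c = -71
  49a + 7b + c = -157
  121a + 11b + c = -425
Solving the system yields a = -4, b = 5, c = 4.
So g(u) = -4u² + 5u + 4.
The leading coefficient is -4.

-4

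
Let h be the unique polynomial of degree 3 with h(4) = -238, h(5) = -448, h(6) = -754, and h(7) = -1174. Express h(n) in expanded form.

Write h(n) = an^3 + bn^2 + cn + d. Substituting each data point gives a linear system:
  64a + 16b + 4c + d = -238
  125a + 25b + 5c + d = -448
  216a + 36b + 6c + d = -754
  343a + 49b + 7c + d = -1174
Solving the system yields a = -3, b = -3, c = 0, d = 2.
So h(n) = -3n^3 - 3n^2 + 2.
Check: h(7) = -1174. ✓

h(n) = -3n^3 - 3n^2 + 2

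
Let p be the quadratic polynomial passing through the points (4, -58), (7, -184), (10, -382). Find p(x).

Using the Lagrange interpolation formula with nodes 4, 7, 10:
  L_0(x) = (x - 7)(x - 10) / 18
  L_1(x) = (x - 4)(x - 10) / -9
  L_2(x) = (x - 4)(x - 7) / 18
Then p(x) = -58·L_0(x) - 184·L_1(x) - 382·L_2(x).
Expanding and collecting terms gives p(x) = -4x^2 + 2x - 2.
Check: p(7) = -184. ✓

p(x) = -4x^2 + 2x - 2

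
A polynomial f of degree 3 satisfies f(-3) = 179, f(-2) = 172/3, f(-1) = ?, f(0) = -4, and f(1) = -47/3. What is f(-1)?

On equispaced nodes a degree-3 polynomial has vanishing fourth forward difference, so
  f(-3) - 4·f(-2) + 6·f(-1) - 4·f(0) + f(1) = 0.
Substituting the known values and solving for f(-1):
  6·f(-1) = 50
  f(-1) = 25/3.

25/3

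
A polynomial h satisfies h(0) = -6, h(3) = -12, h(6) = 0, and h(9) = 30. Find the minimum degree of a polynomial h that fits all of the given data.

Forward differences of the values at s = 0, 3, 6, 9:
  h  : -6  -12  0  30
  Δ  : -6  12  30
  Δ^2: 18  18
  Δ^3: 0
The second differences are constant (18) and nonzero, while all higher differences vanish, so the minimal degree is 2.

2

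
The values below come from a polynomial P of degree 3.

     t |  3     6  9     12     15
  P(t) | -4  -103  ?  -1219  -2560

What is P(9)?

On equispaced nodes a degree-3 polynomial has vanishing fourth forward difference, so
  P(3) - 4·P(6) + 6·P(9) - 4·P(12) + P(15) = 0.
Substituting the known values and solving for P(9):
  6·P(9) = -2724
  P(9) = -454.

-454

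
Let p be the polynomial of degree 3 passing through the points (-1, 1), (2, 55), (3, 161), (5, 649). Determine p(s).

Write p(s) = as^3 + bs^2 + cs + d. Substituting each data point gives a linear system:
  -a + b - c + d = 1
  8a + 4b + 2c + d = 55
  27a + 9b + 3c + d = 161
  125a + 25b + 5c + d = 649
Solving the system yields a = 4, b = 6, c = 0, d = -1.
So p(s) = 4s^3 + 6s^2 - 1.
Check: p(3) = 161. ✓

p(s) = 4s^3 + 6s^2 - 1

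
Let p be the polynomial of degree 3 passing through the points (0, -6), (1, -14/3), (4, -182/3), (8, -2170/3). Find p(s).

Write p(s) = as^3 + bs^2 + cs + d. Substituting each data point gives a linear system:
  d = -6
  a + b + c + d = -14/3
  64a + 16b + 4c + d = -182/3
  512a + 64b + 8c + d = -2170/3
Solving the system yields a = -2, b = 5, c = -5/3, d = -6.
So p(s) = -2s^3 + 5s^2 - (5/3)s - 6.
Check: p(1) = -14/3. ✓

p(s) = -2s^3 + 5s^2 - (5/3)s - 6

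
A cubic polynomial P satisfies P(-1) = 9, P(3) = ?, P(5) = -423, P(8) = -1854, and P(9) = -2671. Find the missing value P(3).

-79

The 4 known points determine the degree-3 polynomial uniquely.
Write P(s) = as^3 + bs^2 + cs + d. Substituting each data point gives a linear system:
  -a + b - c + d = 9
  125a + 25b + 5c + d = -423
  512a + 64b + 8c + d = -1854
  729a + 81b + 9c + d = -2671
Solving the system yields a = -4, b = 3, c = 0, d = 2.
So P(s) = -4s³ + 3s² + 2.
Then P(3) = -79.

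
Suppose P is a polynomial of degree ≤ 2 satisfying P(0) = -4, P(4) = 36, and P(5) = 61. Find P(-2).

12

Write P(n) = an^2 + bn + c. Substituting each data point gives a linear system:
  c = -4
  16a + 4b + c = 36
  25a + 5b + c = 61
Solving the system yields a = 3, b = -2, c = -4.
So P(n) = 3n² - 2n - 4.
Then P(-2) = 12.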